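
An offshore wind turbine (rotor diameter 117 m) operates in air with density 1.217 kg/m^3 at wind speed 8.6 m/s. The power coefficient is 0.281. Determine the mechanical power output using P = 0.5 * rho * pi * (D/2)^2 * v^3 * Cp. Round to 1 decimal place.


Step 1 -- Compute swept area:
  A = pi * (D/2)^2 = pi * (117/2)^2 = 10751.32 m^2
Step 2 -- Apply wind power equation:
  P = 0.5 * rho * A * v^3 * Cp
  v^3 = 8.6^3 = 636.056
  P = 0.5 * 1.217 * 10751.32 * 636.056 * 0.281
  P = 1169294.4 W

1169294.4


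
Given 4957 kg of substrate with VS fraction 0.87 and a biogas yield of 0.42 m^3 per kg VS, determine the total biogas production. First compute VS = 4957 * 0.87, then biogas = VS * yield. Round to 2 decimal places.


Compute volatile solids:
  VS = mass * VS_fraction = 4957 * 0.87 = 4312.59 kg
Calculate biogas volume:
  Biogas = VS * specific_yield = 4312.59 * 0.42
  Biogas = 1811.29 m^3

1811.29


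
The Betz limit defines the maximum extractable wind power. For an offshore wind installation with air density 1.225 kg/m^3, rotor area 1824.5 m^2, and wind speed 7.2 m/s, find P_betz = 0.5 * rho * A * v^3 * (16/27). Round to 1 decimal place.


The Betz coefficient Cp_max = 16/27 = 0.5926
v^3 = 7.2^3 = 373.248
P_betz = 0.5 * rho * A * v^3 * Cp_max
P_betz = 0.5 * 1.225 * 1824.5 * 373.248 * 0.5926
P_betz = 247174.5 W

247174.5


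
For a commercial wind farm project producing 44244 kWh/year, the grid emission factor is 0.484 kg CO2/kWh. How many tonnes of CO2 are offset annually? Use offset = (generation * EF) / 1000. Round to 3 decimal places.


CO2 offset in kg = generation * emission_factor
CO2 offset = 44244 * 0.484 = 21414.1 kg
Convert to tonnes:
  CO2 offset = 21414.1 / 1000 = 21.414 tonnes

21.414


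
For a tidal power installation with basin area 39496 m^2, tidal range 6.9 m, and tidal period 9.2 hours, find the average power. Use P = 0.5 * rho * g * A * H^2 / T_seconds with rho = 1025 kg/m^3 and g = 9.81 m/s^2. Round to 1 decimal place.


Convert period to seconds: T = 9.2 * 3600 = 33120.0 s
H^2 = 6.9^2 = 47.61
P = 0.5 * rho * g * A * H^2 / T
P = 0.5 * 1025 * 9.81 * 39496 * 47.61 / 33120.0
P = 285445.9 W

285445.9


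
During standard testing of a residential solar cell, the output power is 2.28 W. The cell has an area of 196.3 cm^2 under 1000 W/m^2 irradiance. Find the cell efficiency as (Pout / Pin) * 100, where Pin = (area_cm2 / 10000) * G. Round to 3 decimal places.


First compute the input power:
  Pin = area_cm2 / 10000 * G = 196.3 / 10000 * 1000 = 19.63 W
Then compute efficiency:
  Efficiency = (Pout / Pin) * 100 = (2.28 / 19.63) * 100
  Efficiency = 11.615%

11.615


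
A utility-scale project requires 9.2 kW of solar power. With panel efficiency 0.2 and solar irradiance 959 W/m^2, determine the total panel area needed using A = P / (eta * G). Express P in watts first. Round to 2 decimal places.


Convert target power to watts: P = 9.2 * 1000 = 9200.0 W
Compute denominator: eta * G = 0.2 * 959 = 191.8
Required area A = P / (eta * G) = 9200.0 / 191.8
A = 47.97 m^2

47.97


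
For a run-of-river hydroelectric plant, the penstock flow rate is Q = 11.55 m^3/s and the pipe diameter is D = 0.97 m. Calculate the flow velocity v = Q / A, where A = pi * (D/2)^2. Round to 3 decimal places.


Compute pipe cross-sectional area:
  A = pi * (D/2)^2 = pi * (0.97/2)^2 = 0.739 m^2
Calculate velocity:
  v = Q / A = 11.55 / 0.739
  v = 15.630 m/s

15.630


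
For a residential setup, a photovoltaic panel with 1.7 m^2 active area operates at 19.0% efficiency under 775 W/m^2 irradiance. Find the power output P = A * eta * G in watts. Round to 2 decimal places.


Use the solar power formula P = A * eta * G.
Given: A = 1.7 m^2, eta = 0.19, G = 775 W/m^2
P = 1.7 * 0.19 * 775
P = 250.33 W

250.33


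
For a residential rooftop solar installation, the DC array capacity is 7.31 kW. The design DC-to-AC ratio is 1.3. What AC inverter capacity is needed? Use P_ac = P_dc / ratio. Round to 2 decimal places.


The inverter AC capacity is determined by the DC/AC ratio.
Given: P_dc = 7.31 kW, DC/AC ratio = 1.3
P_ac = P_dc / ratio = 7.31 / 1.3
P_ac = 5.62 kW

5.62


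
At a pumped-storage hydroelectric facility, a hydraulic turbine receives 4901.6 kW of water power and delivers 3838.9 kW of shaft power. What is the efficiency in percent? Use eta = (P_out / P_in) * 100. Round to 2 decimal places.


Turbine efficiency = (output power / input power) * 100
eta = (3838.9 / 4901.6) * 100
eta = 78.32%

78.32


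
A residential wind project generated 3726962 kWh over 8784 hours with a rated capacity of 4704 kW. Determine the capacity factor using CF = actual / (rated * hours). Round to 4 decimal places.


Capacity factor = actual output / maximum possible output
Maximum possible = rated * hours = 4704 * 8784 = 41319936 kWh
CF = 3726962 / 41319936
CF = 0.0902

0.0902


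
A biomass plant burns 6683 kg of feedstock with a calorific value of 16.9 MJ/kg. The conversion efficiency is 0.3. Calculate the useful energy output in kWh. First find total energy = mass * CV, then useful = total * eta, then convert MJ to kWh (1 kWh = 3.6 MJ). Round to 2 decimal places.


Total energy = mass * CV = 6683 * 16.9 = 112942.7 MJ
Useful energy = total * eta = 112942.7 * 0.3 = 33882.81 MJ
Convert to kWh: 33882.81 / 3.6
Useful energy = 9411.89 kWh

9411.89


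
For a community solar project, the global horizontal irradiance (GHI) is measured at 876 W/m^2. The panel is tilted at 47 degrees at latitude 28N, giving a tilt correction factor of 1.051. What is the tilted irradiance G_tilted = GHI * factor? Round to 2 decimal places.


Identify the given values:
  GHI = 876 W/m^2, tilt correction factor = 1.051
Apply the formula G_tilted = GHI * factor:
  G_tilted = 876 * 1.051
  G_tilted = 920.68 W/m^2

920.68


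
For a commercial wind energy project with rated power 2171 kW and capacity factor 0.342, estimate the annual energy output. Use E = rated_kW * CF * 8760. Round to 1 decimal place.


Annual energy = rated_kW * capacity_factor * hours_per_year
Given: P_rated = 2171 kW, CF = 0.342, hours = 8760
E = 2171 * 0.342 * 8760
E = 6504142.3 kWh

6504142.3


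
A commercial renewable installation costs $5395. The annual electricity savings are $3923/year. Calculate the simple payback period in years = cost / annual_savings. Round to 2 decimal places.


Simple payback period = initial cost / annual savings
Payback = 5395 / 3923
Payback = 1.38 years

1.38


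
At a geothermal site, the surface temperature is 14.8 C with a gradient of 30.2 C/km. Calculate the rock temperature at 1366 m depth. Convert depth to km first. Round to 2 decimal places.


Convert depth to km: 1366 / 1000 = 1.366 km
Temperature increase = gradient * depth_km = 30.2 * 1.366 = 41.25 C
Temperature at depth = T_surface + delta_T = 14.8 + 41.25
T = 56.05 C

56.05


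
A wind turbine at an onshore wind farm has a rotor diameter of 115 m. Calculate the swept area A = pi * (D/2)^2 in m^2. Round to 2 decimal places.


Compute the rotor radius:
  r = D / 2 = 115 / 2 = 57.5 m
Calculate swept area:
  A = pi * r^2 = pi * 57.5^2
  A = 10386.89 m^2

10386.89


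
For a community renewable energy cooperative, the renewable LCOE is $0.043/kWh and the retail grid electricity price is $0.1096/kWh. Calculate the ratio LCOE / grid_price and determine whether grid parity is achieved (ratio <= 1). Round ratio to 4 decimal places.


Compare LCOE to grid price:
  LCOE = $0.043/kWh, Grid price = $0.1096/kWh
  Ratio = LCOE / grid_price = 0.043 / 0.1096 = 0.3923
  Grid parity achieved (ratio <= 1)? yes

0.3923


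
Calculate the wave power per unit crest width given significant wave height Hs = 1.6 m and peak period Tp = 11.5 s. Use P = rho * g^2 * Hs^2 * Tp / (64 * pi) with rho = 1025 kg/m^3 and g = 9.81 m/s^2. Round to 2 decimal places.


Apply wave power formula:
  g^2 = 9.81^2 = 96.2361
  Hs^2 = 1.6^2 = 2.56
  Numerator = rho * g^2 * Hs^2 * Tp = 1025 * 96.2361 * 2.56 * 11.5 = 2904020.55
  Denominator = 64 * pi = 201.0619
  P = 2904020.55 / 201.0619 = 14443.41 W/m

14443.41


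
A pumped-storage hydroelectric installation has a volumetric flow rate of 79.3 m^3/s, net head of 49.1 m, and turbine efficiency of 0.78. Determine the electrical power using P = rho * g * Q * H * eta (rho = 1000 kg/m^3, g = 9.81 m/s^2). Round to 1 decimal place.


Apply the hydropower formula P = rho * g * Q * H * eta
rho * g = 1000 * 9.81 = 9810.0
P = 9810.0 * 79.3 * 49.1 * 0.78
P = 29793278.0 W

29793278.0


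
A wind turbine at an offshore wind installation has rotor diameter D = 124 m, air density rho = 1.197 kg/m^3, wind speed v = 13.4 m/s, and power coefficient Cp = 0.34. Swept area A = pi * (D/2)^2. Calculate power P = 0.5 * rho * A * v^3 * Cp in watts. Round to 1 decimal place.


Step 1 -- Compute swept area:
  A = pi * (D/2)^2 = pi * (124/2)^2 = 12076.28 m^2
Step 2 -- Apply wind power equation:
  P = 0.5 * rho * A * v^3 * Cp
  v^3 = 13.4^3 = 2406.104
  P = 0.5 * 1.197 * 12076.28 * 2406.104 * 0.34
  P = 5912766.4 W

5912766.4


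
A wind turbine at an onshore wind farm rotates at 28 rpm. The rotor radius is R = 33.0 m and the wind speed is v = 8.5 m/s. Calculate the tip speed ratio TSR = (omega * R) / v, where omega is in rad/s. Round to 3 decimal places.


Convert rotational speed to rad/s:
  omega = 28 * 2 * pi / 60 = 2.9322 rad/s
Compute tip speed:
  v_tip = omega * R = 2.9322 * 33.0 = 96.761 m/s
Tip speed ratio:
  TSR = v_tip / v_wind = 96.761 / 8.5 = 11.384

11.384


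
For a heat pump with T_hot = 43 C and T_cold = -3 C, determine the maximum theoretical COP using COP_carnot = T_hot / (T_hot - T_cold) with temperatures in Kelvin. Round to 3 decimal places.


Convert to Kelvin:
  T_hot = 43 + 273.15 = 316.15 K
  T_cold = -3 + 273.15 = 270.15 K
Apply Carnot COP formula:
  COP = T_hot_K / (T_hot_K - T_cold_K) = 316.15 / 46.0
  COP = 6.873

6.873


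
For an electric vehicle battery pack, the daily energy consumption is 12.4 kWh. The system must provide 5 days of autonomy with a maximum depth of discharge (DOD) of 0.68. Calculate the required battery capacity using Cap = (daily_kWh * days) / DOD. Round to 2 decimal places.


Total energy needed = daily * days = 12.4 * 5 = 62.0 kWh
Account for depth of discharge:
  Cap = total_energy / DOD = 62.0 / 0.68
  Cap = 91.18 kWh

91.18


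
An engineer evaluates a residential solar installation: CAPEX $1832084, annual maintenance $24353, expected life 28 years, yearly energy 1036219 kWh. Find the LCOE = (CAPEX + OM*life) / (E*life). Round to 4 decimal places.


Total cost = CAPEX + OM * lifetime = 1832084 + 24353 * 28 = 1832084 + 681884 = 2513968
Total generation = annual * lifetime = 1036219 * 28 = 29014132 kWh
LCOE = 2513968 / 29014132
LCOE = 0.0866 $/kWh

0.0866


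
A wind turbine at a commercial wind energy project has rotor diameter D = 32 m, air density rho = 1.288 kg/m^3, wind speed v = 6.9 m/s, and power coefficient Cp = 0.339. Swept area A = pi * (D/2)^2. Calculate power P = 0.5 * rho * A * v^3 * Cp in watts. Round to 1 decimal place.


Step 1 -- Compute swept area:
  A = pi * (D/2)^2 = pi * (32/2)^2 = 804.25 m^2
Step 2 -- Apply wind power equation:
  P = 0.5 * rho * A * v^3 * Cp
  v^3 = 6.9^3 = 328.509
  P = 0.5 * 1.288 * 804.25 * 328.509 * 0.339
  P = 57679.7 W

57679.7


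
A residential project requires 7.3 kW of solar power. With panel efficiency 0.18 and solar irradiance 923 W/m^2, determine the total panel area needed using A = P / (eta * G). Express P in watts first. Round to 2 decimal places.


Convert target power to watts: P = 7.3 * 1000 = 7300.0 W
Compute denominator: eta * G = 0.18 * 923 = 166.14
Required area A = P / (eta * G) = 7300.0 / 166.14
A = 43.94 m^2

43.94


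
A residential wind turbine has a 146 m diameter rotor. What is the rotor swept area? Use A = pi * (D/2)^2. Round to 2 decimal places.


Compute the rotor radius:
  r = D / 2 = 146 / 2 = 73.0 m
Calculate swept area:
  A = pi * r^2 = pi * 73.0^2
  A = 16741.55 m^2

16741.55


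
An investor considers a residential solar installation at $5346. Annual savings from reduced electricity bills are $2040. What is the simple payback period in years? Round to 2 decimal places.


Simple payback period = initial cost / annual savings
Payback = 5346 / 2040
Payback = 2.62 years

2.62


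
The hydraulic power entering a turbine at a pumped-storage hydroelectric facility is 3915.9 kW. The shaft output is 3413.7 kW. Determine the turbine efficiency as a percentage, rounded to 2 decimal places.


Turbine efficiency = (output power / input power) * 100
eta = (3413.7 / 3915.9) * 100
eta = 87.18%

87.18


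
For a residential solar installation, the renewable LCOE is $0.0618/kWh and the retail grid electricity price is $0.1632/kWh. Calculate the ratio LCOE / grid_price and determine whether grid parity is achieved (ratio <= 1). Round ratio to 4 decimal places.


Compare LCOE to grid price:
  LCOE = $0.0618/kWh, Grid price = $0.1632/kWh
  Ratio = LCOE / grid_price = 0.0618 / 0.1632 = 0.3787
  Grid parity achieved (ratio <= 1)? yes

0.3787


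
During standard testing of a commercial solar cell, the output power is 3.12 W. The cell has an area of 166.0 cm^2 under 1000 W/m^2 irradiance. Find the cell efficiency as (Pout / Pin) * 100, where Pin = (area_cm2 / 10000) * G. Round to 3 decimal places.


First compute the input power:
  Pin = area_cm2 / 10000 * G = 166.0 / 10000 * 1000 = 16.6 W
Then compute efficiency:
  Efficiency = (Pout / Pin) * 100 = (3.12 / 16.6) * 100
  Efficiency = 18.795%

18.795


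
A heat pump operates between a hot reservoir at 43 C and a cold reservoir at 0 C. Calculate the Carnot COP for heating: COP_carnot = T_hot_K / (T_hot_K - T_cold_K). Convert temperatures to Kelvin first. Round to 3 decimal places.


Convert to Kelvin:
  T_hot = 43 + 273.15 = 316.15 K
  T_cold = 0 + 273.15 = 273.15 K
Apply Carnot COP formula:
  COP = T_hot_K / (T_hot_K - T_cold_K) = 316.15 / 43.0
  COP = 7.352

7.352


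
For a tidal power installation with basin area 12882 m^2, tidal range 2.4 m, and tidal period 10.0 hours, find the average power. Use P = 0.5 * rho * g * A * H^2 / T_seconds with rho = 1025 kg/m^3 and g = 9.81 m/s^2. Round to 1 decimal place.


Convert period to seconds: T = 10.0 * 3600 = 36000.0 s
H^2 = 2.4^2 = 5.76
P = 0.5 * rho * g * A * H^2 / T
P = 0.5 * 1025 * 9.81 * 12882 * 5.76 / 36000.0
P = 10362.5 W

10362.5


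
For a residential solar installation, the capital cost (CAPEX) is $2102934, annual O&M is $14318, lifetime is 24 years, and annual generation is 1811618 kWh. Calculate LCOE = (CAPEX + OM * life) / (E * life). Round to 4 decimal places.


Total cost = CAPEX + OM * lifetime = 2102934 + 14318 * 24 = 2102934 + 343632 = 2446566
Total generation = annual * lifetime = 1811618 * 24 = 43478832 kWh
LCOE = 2446566 / 43478832
LCOE = 0.0563 $/kWh

0.0563


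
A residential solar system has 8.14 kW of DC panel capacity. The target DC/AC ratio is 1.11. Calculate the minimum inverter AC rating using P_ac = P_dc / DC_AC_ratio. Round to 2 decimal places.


The inverter AC capacity is determined by the DC/AC ratio.
Given: P_dc = 8.14 kW, DC/AC ratio = 1.11
P_ac = P_dc / ratio = 8.14 / 1.11
P_ac = 7.33 kW

7.33


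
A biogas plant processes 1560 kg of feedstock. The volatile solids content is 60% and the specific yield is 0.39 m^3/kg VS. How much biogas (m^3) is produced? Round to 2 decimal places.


Compute volatile solids:
  VS = mass * VS_fraction = 1560 * 0.6 = 936.0 kg
Calculate biogas volume:
  Biogas = VS * specific_yield = 936.0 * 0.39
  Biogas = 365.04 m^3

365.04


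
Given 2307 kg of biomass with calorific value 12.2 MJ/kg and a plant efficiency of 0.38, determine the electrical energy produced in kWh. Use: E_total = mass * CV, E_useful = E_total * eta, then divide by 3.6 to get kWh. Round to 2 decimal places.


Total energy = mass * CV = 2307 * 12.2 = 28145.4 MJ
Useful energy = total * eta = 28145.4 * 0.38 = 10695.25 MJ
Convert to kWh: 10695.25 / 3.6
Useful energy = 2970.90 kWh

2970.90


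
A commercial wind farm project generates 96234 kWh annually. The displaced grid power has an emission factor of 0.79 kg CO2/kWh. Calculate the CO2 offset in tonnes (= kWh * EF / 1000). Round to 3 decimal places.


CO2 offset in kg = generation * emission_factor
CO2 offset = 96234 * 0.79 = 76024.86 kg
Convert to tonnes:
  CO2 offset = 76024.86 / 1000 = 76.025 tonnes

76.025


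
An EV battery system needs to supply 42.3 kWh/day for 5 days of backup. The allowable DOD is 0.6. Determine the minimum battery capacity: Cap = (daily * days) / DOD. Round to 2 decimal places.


Total energy needed = daily * days = 42.3 * 5 = 211.5 kWh
Account for depth of discharge:
  Cap = total_energy / DOD = 211.5 / 0.6
  Cap = 352.50 kWh

352.50


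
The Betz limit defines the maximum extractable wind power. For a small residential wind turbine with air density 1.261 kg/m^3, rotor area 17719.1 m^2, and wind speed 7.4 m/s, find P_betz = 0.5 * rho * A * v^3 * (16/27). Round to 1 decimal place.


The Betz coefficient Cp_max = 16/27 = 0.5926
v^3 = 7.4^3 = 405.224
P_betz = 0.5 * rho * A * v^3 * Cp_max
P_betz = 0.5 * 1.261 * 17719.1 * 405.224 * 0.5926
P_betz = 2682737.2 W

2682737.2


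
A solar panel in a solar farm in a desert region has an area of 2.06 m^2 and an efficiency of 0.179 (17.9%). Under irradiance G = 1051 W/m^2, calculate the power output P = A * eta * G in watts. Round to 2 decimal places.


Use the solar power formula P = A * eta * G.
Given: A = 2.06 m^2, eta = 0.179, G = 1051 W/m^2
P = 2.06 * 0.179 * 1051
P = 387.55 W

387.55


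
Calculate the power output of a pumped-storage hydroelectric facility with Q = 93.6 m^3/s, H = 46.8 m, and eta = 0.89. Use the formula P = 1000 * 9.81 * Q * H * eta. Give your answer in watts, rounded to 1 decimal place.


Apply the hydropower formula P = rho * g * Q * H * eta
rho * g = 1000 * 9.81 = 9810.0
P = 9810.0 * 93.6 * 46.8 * 0.89
P = 38245532.8 W

38245532.8


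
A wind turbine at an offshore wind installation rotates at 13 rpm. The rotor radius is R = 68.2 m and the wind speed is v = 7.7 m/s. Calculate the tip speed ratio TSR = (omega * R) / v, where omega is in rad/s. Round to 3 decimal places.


Convert rotational speed to rad/s:
  omega = 13 * 2 * pi / 60 = 1.3614 rad/s
Compute tip speed:
  v_tip = omega * R = 1.3614 * 68.2 = 92.845 m/s
Tip speed ratio:
  TSR = v_tip / v_wind = 92.845 / 7.7 = 12.058

12.058


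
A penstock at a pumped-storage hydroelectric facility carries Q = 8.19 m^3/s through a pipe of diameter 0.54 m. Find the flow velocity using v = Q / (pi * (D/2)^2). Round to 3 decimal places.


Compute pipe cross-sectional area:
  A = pi * (D/2)^2 = pi * (0.54/2)^2 = 0.229 m^2
Calculate velocity:
  v = Q / A = 8.19 / 0.229
  v = 35.761 m/s

35.761


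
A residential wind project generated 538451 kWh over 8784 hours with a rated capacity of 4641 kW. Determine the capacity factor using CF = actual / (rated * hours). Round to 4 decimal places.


Capacity factor = actual output / maximum possible output
Maximum possible = rated * hours = 4641 * 8784 = 40766544 kWh
CF = 538451 / 40766544
CF = 0.0132

0.0132


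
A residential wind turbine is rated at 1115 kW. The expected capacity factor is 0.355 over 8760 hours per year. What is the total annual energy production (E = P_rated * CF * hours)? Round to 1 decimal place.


Annual energy = rated_kW * capacity_factor * hours_per_year
Given: P_rated = 1115 kW, CF = 0.355, hours = 8760
E = 1115 * 0.355 * 8760
E = 3467427.0 kWh

3467427.0


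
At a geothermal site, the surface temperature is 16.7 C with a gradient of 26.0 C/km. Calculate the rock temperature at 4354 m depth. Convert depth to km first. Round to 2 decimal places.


Convert depth to km: 4354 / 1000 = 4.354 km
Temperature increase = gradient * depth_km = 26.0 * 4.354 = 113.2 C
Temperature at depth = T_surface + delta_T = 16.7 + 113.2
T = 129.90 C

129.90


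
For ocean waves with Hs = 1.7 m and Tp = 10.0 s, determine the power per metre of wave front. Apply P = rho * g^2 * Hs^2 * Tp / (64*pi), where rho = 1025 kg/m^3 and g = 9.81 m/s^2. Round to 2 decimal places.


Apply wave power formula:
  g^2 = 9.81^2 = 96.2361
  Hs^2 = 1.7^2 = 2.89
  Numerator = rho * g^2 * Hs^2 * Tp = 1025 * 96.2361 * 2.89 * 10.0 = 2850753.87
  Denominator = 64 * pi = 201.0619
  P = 2850753.87 / 201.0619 = 14178.49 W/m

14178.49


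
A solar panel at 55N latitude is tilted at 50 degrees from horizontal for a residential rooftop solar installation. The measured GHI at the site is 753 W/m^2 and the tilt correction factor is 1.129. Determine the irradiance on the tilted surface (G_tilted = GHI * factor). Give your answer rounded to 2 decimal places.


Identify the given values:
  GHI = 753 W/m^2, tilt correction factor = 1.129
Apply the formula G_tilted = GHI * factor:
  G_tilted = 753 * 1.129
  G_tilted = 850.14 W/m^2

850.14


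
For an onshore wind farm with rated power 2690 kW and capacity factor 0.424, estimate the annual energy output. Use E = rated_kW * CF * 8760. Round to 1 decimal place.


Annual energy = rated_kW * capacity_factor * hours_per_year
Given: P_rated = 2690 kW, CF = 0.424, hours = 8760
E = 2690 * 0.424 * 8760
E = 9991305.6 kWh

9991305.6


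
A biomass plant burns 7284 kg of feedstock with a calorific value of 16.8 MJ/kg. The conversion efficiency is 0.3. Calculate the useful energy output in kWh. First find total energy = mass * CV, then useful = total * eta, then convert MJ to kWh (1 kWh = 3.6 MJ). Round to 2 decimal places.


Total energy = mass * CV = 7284 * 16.8 = 122371.2 MJ
Useful energy = total * eta = 122371.2 * 0.3 = 36711.36 MJ
Convert to kWh: 36711.36 / 3.6
Useful energy = 10197.60 kWh

10197.60


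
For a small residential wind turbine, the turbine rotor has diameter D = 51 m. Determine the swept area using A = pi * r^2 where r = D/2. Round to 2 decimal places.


Compute the rotor radius:
  r = D / 2 = 51 / 2 = 25.5 m
Calculate swept area:
  A = pi * r^2 = pi * 25.5^2
  A = 2042.82 m^2

2042.82


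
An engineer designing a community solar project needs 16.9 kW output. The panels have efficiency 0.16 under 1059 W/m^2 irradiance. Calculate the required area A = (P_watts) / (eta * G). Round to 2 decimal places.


Convert target power to watts: P = 16.9 * 1000 = 16900.0 W
Compute denominator: eta * G = 0.16 * 1059 = 169.44
Required area A = P / (eta * G) = 16900.0 / 169.44
A = 99.74 m^2

99.74


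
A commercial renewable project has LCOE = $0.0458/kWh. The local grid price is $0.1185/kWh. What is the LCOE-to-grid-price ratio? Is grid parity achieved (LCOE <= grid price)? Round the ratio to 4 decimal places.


Compare LCOE to grid price:
  LCOE = $0.0458/kWh, Grid price = $0.1185/kWh
  Ratio = LCOE / grid_price = 0.0458 / 0.1185 = 0.3865
  Grid parity achieved (ratio <= 1)? yes

0.3865


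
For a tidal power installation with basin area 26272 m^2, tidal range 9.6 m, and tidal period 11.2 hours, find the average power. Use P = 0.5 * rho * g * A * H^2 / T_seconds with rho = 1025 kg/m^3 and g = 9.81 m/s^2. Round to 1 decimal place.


Convert period to seconds: T = 11.2 * 3600 = 40320.0 s
H^2 = 9.6^2 = 92.16
P = 0.5 * rho * g * A * H^2 / T
P = 0.5 * 1025 * 9.81 * 26272 * 92.16 / 40320.0
P = 301910.3 W

301910.3


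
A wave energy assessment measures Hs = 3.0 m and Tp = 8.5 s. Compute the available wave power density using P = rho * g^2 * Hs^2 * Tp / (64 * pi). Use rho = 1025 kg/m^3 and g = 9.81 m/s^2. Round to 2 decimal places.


Apply wave power formula:
  g^2 = 9.81^2 = 96.2361
  Hs^2 = 3.0^2 = 9.0
  Numerator = rho * g^2 * Hs^2 * Tp = 1025 * 96.2361 * 9.0 * 8.5 = 7546113.19
  Denominator = 64 * pi = 201.0619
  P = 7546113.19 / 201.0619 = 37531.29 W/m

37531.29


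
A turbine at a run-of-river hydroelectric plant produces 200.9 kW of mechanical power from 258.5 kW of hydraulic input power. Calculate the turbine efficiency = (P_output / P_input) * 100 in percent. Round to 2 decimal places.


Turbine efficiency = (output power / input power) * 100
eta = (200.9 / 258.5) * 100
eta = 77.72%

77.72


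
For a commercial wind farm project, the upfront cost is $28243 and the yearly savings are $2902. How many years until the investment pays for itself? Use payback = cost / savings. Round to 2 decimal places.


Simple payback period = initial cost / annual savings
Payback = 28243 / 2902
Payback = 9.73 years

9.73


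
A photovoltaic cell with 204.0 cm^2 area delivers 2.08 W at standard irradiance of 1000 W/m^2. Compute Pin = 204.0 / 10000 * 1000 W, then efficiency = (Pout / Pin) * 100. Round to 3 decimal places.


First compute the input power:
  Pin = area_cm2 / 10000 * G = 204.0 / 10000 * 1000 = 20.4 W
Then compute efficiency:
  Efficiency = (Pout / Pin) * 100 = (2.08 / 20.4) * 100
  Efficiency = 10.196%

10.196


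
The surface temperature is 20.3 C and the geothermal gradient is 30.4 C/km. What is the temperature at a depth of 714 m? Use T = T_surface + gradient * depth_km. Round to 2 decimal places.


Convert depth to km: 714 / 1000 = 0.714 km
Temperature increase = gradient * depth_km = 30.4 * 0.714 = 21.71 C
Temperature at depth = T_surface + delta_T = 20.3 + 21.71
T = 42.01 C

42.01


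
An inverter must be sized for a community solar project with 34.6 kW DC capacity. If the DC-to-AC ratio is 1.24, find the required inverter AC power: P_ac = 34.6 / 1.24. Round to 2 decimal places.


The inverter AC capacity is determined by the DC/AC ratio.
Given: P_dc = 34.6 kW, DC/AC ratio = 1.24
P_ac = P_dc / ratio = 34.6 / 1.24
P_ac = 27.90 kW

27.90


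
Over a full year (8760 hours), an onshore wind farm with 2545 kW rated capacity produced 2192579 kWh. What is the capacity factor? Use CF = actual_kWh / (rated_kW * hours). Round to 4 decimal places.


Capacity factor = actual output / maximum possible output
Maximum possible = rated * hours = 2545 * 8760 = 22294200 kWh
CF = 2192579 / 22294200
CF = 0.0983

0.0983


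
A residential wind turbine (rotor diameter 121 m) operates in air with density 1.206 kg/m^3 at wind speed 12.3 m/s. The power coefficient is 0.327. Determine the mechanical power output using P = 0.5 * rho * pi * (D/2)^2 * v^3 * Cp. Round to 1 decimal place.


Step 1 -- Compute swept area:
  A = pi * (D/2)^2 = pi * (121/2)^2 = 11499.01 m^2
Step 2 -- Apply wind power equation:
  P = 0.5 * rho * A * v^3 * Cp
  v^3 = 12.3^3 = 1860.867
  P = 0.5 * 1.206 * 11499.01 * 1860.867 * 0.327
  P = 4219306.0 W

4219306.0


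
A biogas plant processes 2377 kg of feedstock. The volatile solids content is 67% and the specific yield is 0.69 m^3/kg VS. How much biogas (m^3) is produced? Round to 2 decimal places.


Compute volatile solids:
  VS = mass * VS_fraction = 2377 * 0.67 = 1592.59 kg
Calculate biogas volume:
  Biogas = VS * specific_yield = 1592.59 * 0.69
  Biogas = 1098.89 m^3

1098.89


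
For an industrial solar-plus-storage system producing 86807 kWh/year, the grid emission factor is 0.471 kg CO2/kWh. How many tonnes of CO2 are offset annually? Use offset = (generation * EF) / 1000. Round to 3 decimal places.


CO2 offset in kg = generation * emission_factor
CO2 offset = 86807 * 0.471 = 40886.1 kg
Convert to tonnes:
  CO2 offset = 40886.1 / 1000 = 40.886 tonnes

40.886


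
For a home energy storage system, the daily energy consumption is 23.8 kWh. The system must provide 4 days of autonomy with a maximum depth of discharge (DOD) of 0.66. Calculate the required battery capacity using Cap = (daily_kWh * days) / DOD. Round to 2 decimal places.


Total energy needed = daily * days = 23.8 * 4 = 95.2 kWh
Account for depth of discharge:
  Cap = total_energy / DOD = 95.2 / 0.66
  Cap = 144.24 kWh

144.24


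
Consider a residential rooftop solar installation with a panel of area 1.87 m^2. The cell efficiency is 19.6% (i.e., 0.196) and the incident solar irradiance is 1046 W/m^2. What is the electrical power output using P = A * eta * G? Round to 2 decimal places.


Use the solar power formula P = A * eta * G.
Given: A = 1.87 m^2, eta = 0.196, G = 1046 W/m^2
P = 1.87 * 0.196 * 1046
P = 383.38 W

383.38


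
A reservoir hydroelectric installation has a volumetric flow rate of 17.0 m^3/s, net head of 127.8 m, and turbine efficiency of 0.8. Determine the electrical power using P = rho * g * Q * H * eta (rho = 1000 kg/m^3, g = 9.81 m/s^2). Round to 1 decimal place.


Apply the hydropower formula P = rho * g * Q * H * eta
rho * g = 1000 * 9.81 = 9810.0
P = 9810.0 * 17.0 * 127.8 * 0.8
P = 17050564.8 W

17050564.8


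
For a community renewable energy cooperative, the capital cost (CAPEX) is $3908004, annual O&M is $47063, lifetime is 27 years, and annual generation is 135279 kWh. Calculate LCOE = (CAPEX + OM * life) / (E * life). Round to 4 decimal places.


Total cost = CAPEX + OM * lifetime = 3908004 + 47063 * 27 = 3908004 + 1270701 = 5178705
Total generation = annual * lifetime = 135279 * 27 = 3652533 kWh
LCOE = 5178705 / 3652533
LCOE = 1.4178 $/kWh

1.4178


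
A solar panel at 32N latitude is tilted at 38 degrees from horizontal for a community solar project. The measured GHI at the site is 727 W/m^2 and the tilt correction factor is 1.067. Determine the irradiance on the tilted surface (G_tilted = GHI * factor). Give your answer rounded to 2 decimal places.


Identify the given values:
  GHI = 727 W/m^2, tilt correction factor = 1.067
Apply the formula G_tilted = GHI * factor:
  G_tilted = 727 * 1.067
  G_tilted = 775.71 W/m^2

775.71


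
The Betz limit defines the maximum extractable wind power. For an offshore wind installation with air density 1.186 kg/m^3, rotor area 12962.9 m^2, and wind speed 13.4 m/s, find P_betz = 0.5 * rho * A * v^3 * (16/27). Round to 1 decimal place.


The Betz coefficient Cp_max = 16/27 = 0.5926
v^3 = 13.4^3 = 2406.104
P_betz = 0.5 * rho * A * v^3 * Cp_max
P_betz = 0.5 * 1.186 * 12962.9 * 2406.104 * 0.5926
P_betz = 10960427.1 W

10960427.1


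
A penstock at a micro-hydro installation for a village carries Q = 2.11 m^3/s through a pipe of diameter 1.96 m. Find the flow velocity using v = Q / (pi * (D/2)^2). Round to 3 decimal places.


Compute pipe cross-sectional area:
  A = pi * (D/2)^2 = pi * (1.96/2)^2 = 3.0172 m^2
Calculate velocity:
  v = Q / A = 2.11 / 3.0172
  v = 0.699 m/s

0.699


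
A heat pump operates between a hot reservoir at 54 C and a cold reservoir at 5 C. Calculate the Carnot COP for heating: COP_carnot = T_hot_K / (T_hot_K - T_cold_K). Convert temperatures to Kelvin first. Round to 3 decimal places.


Convert to Kelvin:
  T_hot = 54 + 273.15 = 327.15 K
  T_cold = 5 + 273.15 = 278.15 K
Apply Carnot COP formula:
  COP = T_hot_K / (T_hot_K - T_cold_K) = 327.15 / 49.0
  COP = 6.677

6.677


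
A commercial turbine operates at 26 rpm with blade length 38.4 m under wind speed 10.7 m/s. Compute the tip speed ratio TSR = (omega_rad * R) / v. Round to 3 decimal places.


Convert rotational speed to rad/s:
  omega = 26 * 2 * pi / 60 = 2.7227 rad/s
Compute tip speed:
  v_tip = omega * R = 2.7227 * 38.4 = 104.552 m/s
Tip speed ratio:
  TSR = v_tip / v_wind = 104.552 / 10.7 = 9.771

9.771


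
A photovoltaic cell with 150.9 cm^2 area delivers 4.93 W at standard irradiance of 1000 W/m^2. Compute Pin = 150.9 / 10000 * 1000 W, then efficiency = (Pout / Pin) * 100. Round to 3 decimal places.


First compute the input power:
  Pin = area_cm2 / 10000 * G = 150.9 / 10000 * 1000 = 15.09 W
Then compute efficiency:
  Efficiency = (Pout / Pin) * 100 = (4.93 / 15.09) * 100
  Efficiency = 32.671%

32.671


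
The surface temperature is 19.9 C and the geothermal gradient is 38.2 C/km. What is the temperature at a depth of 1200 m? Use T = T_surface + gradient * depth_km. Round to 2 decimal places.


Convert depth to km: 1200 / 1000 = 1.2 km
Temperature increase = gradient * depth_km = 38.2 * 1.2 = 45.84 C
Temperature at depth = T_surface + delta_T = 19.9 + 45.84
T = 65.74 C

65.74


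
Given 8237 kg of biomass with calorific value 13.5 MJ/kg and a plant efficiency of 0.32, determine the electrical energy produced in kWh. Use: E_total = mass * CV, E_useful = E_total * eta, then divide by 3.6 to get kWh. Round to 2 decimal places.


Total energy = mass * CV = 8237 * 13.5 = 111199.5 MJ
Useful energy = total * eta = 111199.5 * 0.32 = 35583.84 MJ
Convert to kWh: 35583.84 / 3.6
Useful energy = 9884.40 kWh

9884.40


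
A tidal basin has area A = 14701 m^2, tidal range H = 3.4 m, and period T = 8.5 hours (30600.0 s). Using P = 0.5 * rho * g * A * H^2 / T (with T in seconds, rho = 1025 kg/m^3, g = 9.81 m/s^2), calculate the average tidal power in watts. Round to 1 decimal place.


Convert period to seconds: T = 8.5 * 3600 = 30600.0 s
H^2 = 3.4^2 = 11.56
P = 0.5 * rho * g * A * H^2 / T
P = 0.5 * 1025 * 9.81 * 14701 * 11.56 / 30600.0
P = 27922.0 W

27922.0


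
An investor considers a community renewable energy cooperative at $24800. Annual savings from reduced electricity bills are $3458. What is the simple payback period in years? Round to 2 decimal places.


Simple payback period = initial cost / annual savings
Payback = 24800 / 3458
Payback = 7.17 years

7.17


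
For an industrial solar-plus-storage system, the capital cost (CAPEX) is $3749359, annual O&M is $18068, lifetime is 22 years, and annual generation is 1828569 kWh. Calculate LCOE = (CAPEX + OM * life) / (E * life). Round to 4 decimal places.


Total cost = CAPEX + OM * lifetime = 3749359 + 18068 * 22 = 3749359 + 397496 = 4146855
Total generation = annual * lifetime = 1828569 * 22 = 40228518 kWh
LCOE = 4146855 / 40228518
LCOE = 0.1031 $/kWh

0.1031


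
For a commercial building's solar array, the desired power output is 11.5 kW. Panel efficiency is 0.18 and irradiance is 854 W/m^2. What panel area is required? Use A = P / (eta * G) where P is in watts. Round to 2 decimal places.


Convert target power to watts: P = 11.5 * 1000 = 11500.0 W
Compute denominator: eta * G = 0.18 * 854 = 153.72
Required area A = P / (eta * G) = 11500.0 / 153.72
A = 74.81 m^2

74.81


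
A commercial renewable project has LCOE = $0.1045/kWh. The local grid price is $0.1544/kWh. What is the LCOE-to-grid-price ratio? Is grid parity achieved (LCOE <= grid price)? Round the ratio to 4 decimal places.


Compare LCOE to grid price:
  LCOE = $0.1045/kWh, Grid price = $0.1544/kWh
  Ratio = LCOE / grid_price = 0.1045 / 0.1544 = 0.6768
  Grid parity achieved (ratio <= 1)? yes

0.6768


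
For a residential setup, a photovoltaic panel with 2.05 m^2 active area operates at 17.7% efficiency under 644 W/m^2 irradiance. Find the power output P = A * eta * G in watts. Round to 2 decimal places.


Use the solar power formula P = A * eta * G.
Given: A = 2.05 m^2, eta = 0.177, G = 644 W/m^2
P = 2.05 * 0.177 * 644
P = 233.68 W

233.68


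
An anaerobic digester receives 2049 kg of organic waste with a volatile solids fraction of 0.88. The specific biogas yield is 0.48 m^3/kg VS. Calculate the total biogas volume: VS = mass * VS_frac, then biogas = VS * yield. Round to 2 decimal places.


Compute volatile solids:
  VS = mass * VS_fraction = 2049 * 0.88 = 1803.12 kg
Calculate biogas volume:
  Biogas = VS * specific_yield = 1803.12 * 0.48
  Biogas = 865.50 m^3

865.50


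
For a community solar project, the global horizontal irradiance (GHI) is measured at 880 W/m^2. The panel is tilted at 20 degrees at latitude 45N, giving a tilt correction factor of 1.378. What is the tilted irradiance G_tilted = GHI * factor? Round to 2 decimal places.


Identify the given values:
  GHI = 880 W/m^2, tilt correction factor = 1.378
Apply the formula G_tilted = GHI * factor:
  G_tilted = 880 * 1.378
  G_tilted = 1212.64 W/m^2

1212.64


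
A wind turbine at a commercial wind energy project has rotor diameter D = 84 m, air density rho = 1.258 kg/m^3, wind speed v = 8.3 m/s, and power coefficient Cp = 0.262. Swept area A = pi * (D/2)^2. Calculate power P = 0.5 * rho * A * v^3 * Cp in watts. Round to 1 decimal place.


Step 1 -- Compute swept area:
  A = pi * (D/2)^2 = pi * (84/2)^2 = 5541.77 m^2
Step 2 -- Apply wind power equation:
  P = 0.5 * rho * A * v^3 * Cp
  v^3 = 8.3^3 = 571.787
  P = 0.5 * 1.258 * 5541.77 * 571.787 * 0.262
  P = 522197.4 W

522197.4


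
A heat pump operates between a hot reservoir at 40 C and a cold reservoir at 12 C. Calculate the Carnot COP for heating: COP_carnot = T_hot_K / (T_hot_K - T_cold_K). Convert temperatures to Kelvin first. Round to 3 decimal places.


Convert to Kelvin:
  T_hot = 40 + 273.15 = 313.15 K
  T_cold = 12 + 273.15 = 285.15 K
Apply Carnot COP formula:
  COP = T_hot_K / (T_hot_K - T_cold_K) = 313.15 / 28.0
  COP = 11.184

11.184


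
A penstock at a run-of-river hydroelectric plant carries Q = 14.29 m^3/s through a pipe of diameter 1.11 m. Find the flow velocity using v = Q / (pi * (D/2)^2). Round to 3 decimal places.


Compute pipe cross-sectional area:
  A = pi * (D/2)^2 = pi * (1.11/2)^2 = 0.9677 m^2
Calculate velocity:
  v = Q / A = 14.29 / 0.9677
  v = 14.767 m/s

14.767


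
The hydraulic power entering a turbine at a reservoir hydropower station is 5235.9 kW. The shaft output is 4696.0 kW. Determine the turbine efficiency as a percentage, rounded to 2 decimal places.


Turbine efficiency = (output power / input power) * 100
eta = (4696.0 / 5235.9) * 100
eta = 89.69%

89.69


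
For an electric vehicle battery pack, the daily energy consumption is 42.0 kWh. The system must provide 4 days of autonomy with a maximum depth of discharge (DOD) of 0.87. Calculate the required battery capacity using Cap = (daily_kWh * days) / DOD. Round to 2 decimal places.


Total energy needed = daily * days = 42.0 * 4 = 168.0 kWh
Account for depth of discharge:
  Cap = total_energy / DOD = 168.0 / 0.87
  Cap = 193.10 kWh

193.10


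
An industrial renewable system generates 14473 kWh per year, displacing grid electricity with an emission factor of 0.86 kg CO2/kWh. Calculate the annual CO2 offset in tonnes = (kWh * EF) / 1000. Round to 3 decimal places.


CO2 offset in kg = generation * emission_factor
CO2 offset = 14473 * 0.86 = 12446.78 kg
Convert to tonnes:
  CO2 offset = 12446.78 / 1000 = 12.447 tonnes

12.447


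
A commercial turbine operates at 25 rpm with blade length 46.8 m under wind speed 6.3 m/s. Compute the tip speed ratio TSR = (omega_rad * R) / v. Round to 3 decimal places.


Convert rotational speed to rad/s:
  omega = 25 * 2 * pi / 60 = 2.618 rad/s
Compute tip speed:
  v_tip = omega * R = 2.618 * 46.8 = 122.522 m/s
Tip speed ratio:
  TSR = v_tip / v_wind = 122.522 / 6.3 = 19.448

19.448


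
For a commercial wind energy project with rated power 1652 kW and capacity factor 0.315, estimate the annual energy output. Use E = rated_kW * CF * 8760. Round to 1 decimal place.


Annual energy = rated_kW * capacity_factor * hours_per_year
Given: P_rated = 1652 kW, CF = 0.315, hours = 8760
E = 1652 * 0.315 * 8760
E = 4558528.8 kWh

4558528.8


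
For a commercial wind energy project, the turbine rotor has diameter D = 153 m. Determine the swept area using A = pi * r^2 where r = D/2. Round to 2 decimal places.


Compute the rotor radius:
  r = D / 2 = 153 / 2 = 76.5 m
Calculate swept area:
  A = pi * r^2 = pi * 76.5^2
  A = 18385.39 m^2

18385.39


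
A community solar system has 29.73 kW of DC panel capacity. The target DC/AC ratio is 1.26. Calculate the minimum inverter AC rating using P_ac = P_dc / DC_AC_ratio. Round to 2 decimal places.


The inverter AC capacity is determined by the DC/AC ratio.
Given: P_dc = 29.73 kW, DC/AC ratio = 1.26
P_ac = P_dc / ratio = 29.73 / 1.26
P_ac = 23.60 kW

23.60


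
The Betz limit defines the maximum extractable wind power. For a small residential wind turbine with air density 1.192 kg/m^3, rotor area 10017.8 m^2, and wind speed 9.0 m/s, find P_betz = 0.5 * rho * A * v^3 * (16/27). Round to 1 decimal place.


The Betz coefficient Cp_max = 16/27 = 0.5926
v^3 = 9.0^3 = 729.0
P_betz = 0.5 * rho * A * v^3 * Cp_max
P_betz = 0.5 * 1.192 * 10017.8 * 729.0 * 0.5926
P_betz = 2579303.0 W

2579303.0


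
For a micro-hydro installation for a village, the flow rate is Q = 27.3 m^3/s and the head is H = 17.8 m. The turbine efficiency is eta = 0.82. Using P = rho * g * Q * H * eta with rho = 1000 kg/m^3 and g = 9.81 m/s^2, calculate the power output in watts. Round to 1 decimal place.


Apply the hydropower formula P = rho * g * Q * H * eta
rho * g = 1000 * 9.81 = 9810.0
P = 9810.0 * 27.3 * 17.8 * 0.82
P = 3908998.5 W

3908998.5
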